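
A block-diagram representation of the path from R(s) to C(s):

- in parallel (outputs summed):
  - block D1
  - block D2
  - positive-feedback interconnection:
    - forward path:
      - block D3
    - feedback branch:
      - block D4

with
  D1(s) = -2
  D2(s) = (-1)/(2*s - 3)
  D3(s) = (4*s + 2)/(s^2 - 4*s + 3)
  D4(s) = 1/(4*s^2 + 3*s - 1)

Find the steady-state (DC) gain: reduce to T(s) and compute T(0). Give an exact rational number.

Answer: -19/15

Working:
Step 1. apply the feedback formula to D3, D4; result (16*s^3 + 20*s^2 + 2*s - 2)/(4*s^4 - 13*s^3 - s^2 + 9*s - 5)
Step 2. parallel reduction of D1, D2, [D3/(1-D3*D4)]; result (-16*s^5 + 104*s^4 - 69*s^3 - 97*s^2 + 55*s - 19)/(8*s^5 - 38*s^4 + 37*s^3 + 21*s^2 - 37*s + 15)
The step-2 result is T(s). Setting s = 0: T(0) = -19/15.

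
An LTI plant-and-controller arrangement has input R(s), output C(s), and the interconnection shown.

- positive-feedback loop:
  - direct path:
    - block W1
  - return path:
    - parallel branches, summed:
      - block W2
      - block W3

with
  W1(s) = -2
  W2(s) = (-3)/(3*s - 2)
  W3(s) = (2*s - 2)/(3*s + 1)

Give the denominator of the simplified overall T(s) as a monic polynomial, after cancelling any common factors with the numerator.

Step 1 - reduce the parallel group W2, W3: (6*s^2 - 19*s + 1)/(9*s^2 - 3*s - 2)
Step 2 - feedback reduction of W1, (W2+W3): (-18*s^2 + 6*s + 4)/(21*s^2 - 41*s)
The result of step 2 is T(s) in lowest terms. Its denominator has leading coefficient 21; dividing the denominator through by 21 makes it monic.

Final answer: s^2 - 41*s/21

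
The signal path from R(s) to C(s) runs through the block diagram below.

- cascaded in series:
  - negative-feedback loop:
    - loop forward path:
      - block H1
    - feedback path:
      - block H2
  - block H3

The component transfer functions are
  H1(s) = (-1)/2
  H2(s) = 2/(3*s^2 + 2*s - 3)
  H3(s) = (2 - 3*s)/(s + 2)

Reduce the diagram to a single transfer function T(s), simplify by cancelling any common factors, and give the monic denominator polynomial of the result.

[1] close the feedback loop around H1, H2 -> (-3*s^2 - 2*s + 3)/(6*s^2 + 4*s - 8)
[2] multiply [H1/(1+H1*H2)], H3 (series) -> (9*s^3 - 13*s + 6)/(6*s^3 + 16*s^2 - 16)
Step 2 gives the fully reduced T(s), with no common factor left to cancel. The denominator's leading coefficient is 6, so divide each of its coefficients by 6 to get the monic form.

Hence the answer: s^3 + 8*s^2/3 - 8/3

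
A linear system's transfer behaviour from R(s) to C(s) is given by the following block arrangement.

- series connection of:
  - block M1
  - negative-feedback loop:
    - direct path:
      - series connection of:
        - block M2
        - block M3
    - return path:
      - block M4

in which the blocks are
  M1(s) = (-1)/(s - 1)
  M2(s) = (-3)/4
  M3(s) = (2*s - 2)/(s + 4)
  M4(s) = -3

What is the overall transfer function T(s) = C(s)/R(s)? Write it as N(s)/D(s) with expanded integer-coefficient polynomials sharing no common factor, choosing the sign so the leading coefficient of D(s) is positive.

1. series reduction of M2, M3 = (3 - 3*s)/(2*s + 8)
2. reduce the feedback loop with forward (M2*M3) and return M4 = (3 - 3*s)/(11*s - 1)
3. combine M1, [(M2*M3)/(1+(M2*M3)*M4)] in series; the result is T(s) itself (integer coefficients, no common factor, positive leading denominator coefficient)

Hence the answer: 3/(11*s - 1)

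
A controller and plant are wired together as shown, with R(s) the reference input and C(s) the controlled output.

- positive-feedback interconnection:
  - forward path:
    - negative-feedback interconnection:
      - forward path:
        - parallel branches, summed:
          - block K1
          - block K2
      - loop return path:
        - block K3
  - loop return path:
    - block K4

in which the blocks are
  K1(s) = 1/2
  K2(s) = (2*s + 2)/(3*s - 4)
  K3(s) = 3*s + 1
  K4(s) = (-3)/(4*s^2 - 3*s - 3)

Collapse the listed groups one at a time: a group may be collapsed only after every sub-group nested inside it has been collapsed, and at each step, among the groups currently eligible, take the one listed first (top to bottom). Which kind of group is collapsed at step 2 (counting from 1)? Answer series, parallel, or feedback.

Reducing step by step:

Step 1. reduce the parallel group K1, K2
Step 2. collapse the loop ((K1+K2) forward, K3 return)
Step 3. feedback reduction of [(K1+K2)/(1+(K1+K2)*K3)], K4
At step 2 the group reduced is feedback.

Answer: feedback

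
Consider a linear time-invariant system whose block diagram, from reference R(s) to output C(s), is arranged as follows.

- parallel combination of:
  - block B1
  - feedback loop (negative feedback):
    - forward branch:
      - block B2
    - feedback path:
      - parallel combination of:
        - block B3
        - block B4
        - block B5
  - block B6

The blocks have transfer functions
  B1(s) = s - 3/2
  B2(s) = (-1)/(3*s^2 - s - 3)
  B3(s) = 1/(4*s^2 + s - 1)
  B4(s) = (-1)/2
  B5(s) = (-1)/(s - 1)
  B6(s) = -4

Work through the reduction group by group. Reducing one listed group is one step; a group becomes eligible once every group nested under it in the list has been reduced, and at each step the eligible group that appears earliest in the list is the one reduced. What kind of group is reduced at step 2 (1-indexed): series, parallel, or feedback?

Step 1. reduce the parallel group B3, B4, B5
Step 2. close the feedback loop around B2, (B3+B4+B5)
Step 3. add B1, [B2/(1+B2*(B3+B4+B5))], B6 (parallel)
At step 2 the group reduced is feedback.

Answer: feedback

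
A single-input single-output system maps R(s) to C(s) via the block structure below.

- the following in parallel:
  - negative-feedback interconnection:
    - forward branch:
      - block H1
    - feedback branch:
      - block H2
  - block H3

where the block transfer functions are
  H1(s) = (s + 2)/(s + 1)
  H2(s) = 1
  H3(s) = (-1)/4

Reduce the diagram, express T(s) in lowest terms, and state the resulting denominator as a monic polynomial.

The answer is s + 3/2.

Reasoning:
Step 1. apply the feedback formula to H1, H2 = (s + 2)/(2*s + 3)
Step 2. sum the parallel branches [H1/(1+H1*H2)], H3 = (2*s + 5)/(8*s + 12)
T(s) is the step-2 result (common factors already cancelled). Leading coefficient of the denominator: 8. Divide through by 8 for the monic polynomial.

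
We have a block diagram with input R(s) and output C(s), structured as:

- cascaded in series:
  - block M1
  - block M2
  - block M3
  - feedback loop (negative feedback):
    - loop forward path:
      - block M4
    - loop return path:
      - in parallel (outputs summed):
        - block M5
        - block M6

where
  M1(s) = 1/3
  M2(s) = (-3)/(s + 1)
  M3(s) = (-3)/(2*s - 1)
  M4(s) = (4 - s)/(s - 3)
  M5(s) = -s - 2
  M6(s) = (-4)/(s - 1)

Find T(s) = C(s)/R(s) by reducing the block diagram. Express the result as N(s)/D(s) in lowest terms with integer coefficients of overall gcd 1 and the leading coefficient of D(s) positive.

Step 1 - reduce the parallel group M5, M6 = (-s^2 - s - 2)/(s - 1)
Step 2 - apply the feedback formula to M4, (M5+M6) = (-s^2 + 5*s - 4)/(s^3 - 2*s^2 - 6*s - 5)
Step 3 - multiply M1, M2, M3, [M4/(1+M4*(M5+M6))] (series): this yields T(s), and no further normalization is needed

Hence the answer: (-3*s^2 + 15*s - 12)/(2*s^5 - 3*s^4 - 15*s^3 - 14*s^2 + s + 5)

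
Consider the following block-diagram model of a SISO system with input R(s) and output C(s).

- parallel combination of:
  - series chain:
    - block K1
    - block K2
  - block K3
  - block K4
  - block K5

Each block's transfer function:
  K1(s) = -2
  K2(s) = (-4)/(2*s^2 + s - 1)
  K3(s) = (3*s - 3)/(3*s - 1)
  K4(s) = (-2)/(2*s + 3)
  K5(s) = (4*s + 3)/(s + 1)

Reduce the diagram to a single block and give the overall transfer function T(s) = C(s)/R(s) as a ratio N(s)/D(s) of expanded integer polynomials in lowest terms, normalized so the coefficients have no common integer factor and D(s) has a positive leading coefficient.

First reduce the diagram to T(s).

Step 1. multiply K1, K2 (series) -> 8/(2*s^2 + s - 1)
Step 2. reduce the parallel group (K1*K2), K3, K4, K5 - this is the overall T(s), already in the required normalized form

Answer: (60*s^4 + 68*s^3 - 3*s^2 + 25*s - 8)/(12*s^4 + 20*s^3 - 5*s^2 - 10*s + 3)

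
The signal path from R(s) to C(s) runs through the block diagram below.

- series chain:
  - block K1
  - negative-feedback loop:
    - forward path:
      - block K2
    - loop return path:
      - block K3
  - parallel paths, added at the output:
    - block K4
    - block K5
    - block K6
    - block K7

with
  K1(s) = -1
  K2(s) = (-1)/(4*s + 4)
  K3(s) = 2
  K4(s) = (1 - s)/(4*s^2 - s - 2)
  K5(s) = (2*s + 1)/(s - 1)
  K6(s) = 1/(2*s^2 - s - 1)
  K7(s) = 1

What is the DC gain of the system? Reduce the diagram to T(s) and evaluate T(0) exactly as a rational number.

The answer is -3/4.

Reasoning:
[1] apply the feedback formula to K2, K3; result (-1)/(4*s + 2)
[2] reduce the parallel group K4, K5, K6, K7; result (24*s^4 + 4*s^3 - 8*s^2 - 7*s - 3)/(8*s^4 - 6*s^3 - 7*s^2 + 3*s + 2)
[3] combine K1, [K2/(1+K2*K3)], (K4+K5+K6+K7) in series; result (24*s^4 + 4*s^3 - 8*s^2 - 7*s - 3)/(32*s^5 - 8*s^4 - 40*s^3 - 2*s^2 + 14*s + 4)
Evaluating the step-3 result (the overall T(s)) at s = 0 gives T(0) = -3/4.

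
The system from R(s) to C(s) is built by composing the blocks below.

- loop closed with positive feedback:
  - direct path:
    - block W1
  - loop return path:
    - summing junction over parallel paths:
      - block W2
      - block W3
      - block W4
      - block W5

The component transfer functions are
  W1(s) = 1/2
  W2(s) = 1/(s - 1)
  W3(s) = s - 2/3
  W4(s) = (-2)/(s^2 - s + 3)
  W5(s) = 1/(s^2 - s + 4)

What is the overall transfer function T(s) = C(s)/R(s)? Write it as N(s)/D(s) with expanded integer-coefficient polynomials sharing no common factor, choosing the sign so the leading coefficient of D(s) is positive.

1. add W2, W3, W4, W5 (parallel), giving (3*s^6 - 11*s^5 + 39*s^4 - 74*s^3 + 117*s^2 - 113*s + 75)/(3*s^5 - 9*s^4 + 30*s^3 - 45*s^2 + 57*s - 36)
2. reduce the feedback loop with forward W1 and return (W2+W3+W4+W5): this yields T(s), and no further normalization is needed

Final answer: (-3*s^5 + 9*s^4 - 30*s^3 + 45*s^2 - 57*s + 36)/(3*s^6 - 17*s^5 + 57*s^4 - 134*s^3 + 207*s^2 - 227*s + 147)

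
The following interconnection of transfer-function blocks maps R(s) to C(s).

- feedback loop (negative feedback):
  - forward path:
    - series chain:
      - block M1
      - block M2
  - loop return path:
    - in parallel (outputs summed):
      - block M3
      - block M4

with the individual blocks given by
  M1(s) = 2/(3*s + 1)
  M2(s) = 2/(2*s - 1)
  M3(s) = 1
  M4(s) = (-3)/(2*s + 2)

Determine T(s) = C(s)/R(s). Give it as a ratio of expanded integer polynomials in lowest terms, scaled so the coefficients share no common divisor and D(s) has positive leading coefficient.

The answer is (4*s + 4)/(6*s^3 + 5*s^2 + 2*s - 3).

Reasoning:
1. series reduction of M1, M2: 4/(6*s^2 - s - 1)
2. parallel reduction of M3, M4: (2*s - 1)/(2*s + 2)
3. collapse the loop ((M1*M2) forward, (M3+M4) return), giving the overall T(s)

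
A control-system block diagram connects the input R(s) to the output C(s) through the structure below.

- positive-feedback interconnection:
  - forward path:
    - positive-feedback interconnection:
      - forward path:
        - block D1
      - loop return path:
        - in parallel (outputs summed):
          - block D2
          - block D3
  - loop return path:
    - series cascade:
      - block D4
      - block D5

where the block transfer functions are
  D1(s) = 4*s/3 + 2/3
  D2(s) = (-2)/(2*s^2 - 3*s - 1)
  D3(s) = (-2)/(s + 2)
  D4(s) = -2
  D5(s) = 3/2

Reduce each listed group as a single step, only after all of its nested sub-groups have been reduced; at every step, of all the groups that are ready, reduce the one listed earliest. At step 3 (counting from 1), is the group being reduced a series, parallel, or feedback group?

Step 1 - reduce the parallel group D2, D3
Step 2 - feedback reduction of D1, (D2+D3)
Step 3 - series reduction of D4, D5
Step 4 - collapse the loop ([D1/(1-D1*(D2+D3))] forward, (D4*D5) return)
So the answer for step 3 is series.

Final answer: series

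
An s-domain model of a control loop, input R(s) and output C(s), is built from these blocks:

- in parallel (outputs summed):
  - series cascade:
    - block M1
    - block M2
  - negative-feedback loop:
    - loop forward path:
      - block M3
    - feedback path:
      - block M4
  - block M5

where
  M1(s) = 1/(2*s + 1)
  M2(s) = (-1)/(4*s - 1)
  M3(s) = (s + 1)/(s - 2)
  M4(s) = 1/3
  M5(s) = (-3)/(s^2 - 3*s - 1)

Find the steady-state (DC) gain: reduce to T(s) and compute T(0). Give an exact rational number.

[1] cascade M1, M2 = (-1)/(8*s^2 + 2*s - 1)
[2] collapse the loop (M3 forward, M4 return) = (3*s + 3)/(4*s - 5)
[3] sum the parallel branches (M1*M2), [M3/(1+M3*M4)], M5 = (24*s^5 - 42*s^4 - 211*s^3 + 71*s^2 + 37*s - 17)/(32*s^5 - 128*s^4 + 50*s^3 + 79*s^2 - s - 5)
Evaluating the step-3 result (the overall T(s)) at s = 0 gives T(0) = -17/(-5) = 17/5.

Hence the answer: 17/5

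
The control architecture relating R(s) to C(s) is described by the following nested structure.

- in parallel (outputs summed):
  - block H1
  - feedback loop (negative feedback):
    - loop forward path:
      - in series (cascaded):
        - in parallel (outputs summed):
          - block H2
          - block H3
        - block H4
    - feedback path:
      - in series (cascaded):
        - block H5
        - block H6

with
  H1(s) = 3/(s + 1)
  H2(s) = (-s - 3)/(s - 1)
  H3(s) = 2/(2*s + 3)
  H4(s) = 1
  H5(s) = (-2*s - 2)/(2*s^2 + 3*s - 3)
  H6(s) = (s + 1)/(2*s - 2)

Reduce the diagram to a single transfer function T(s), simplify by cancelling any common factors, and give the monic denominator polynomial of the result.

Answer: s^6 + 5*s^5/2 + 9*s^3/2 + 37*s^2/2 + 13*s + 1/2

Working:
Step 1: parallel reduction of H2, H3 -> (-2*s^2 - 7*s - 11)/(2*s^2 + s - 3)
Step 2: combine (H2+H3), H4 in series -> (-2*s^2 - 7*s - 11)/(2*s^2 + s - 3)
Step 3: series reduction of H5, H6 -> (-s^2 - 2*s - 1)/(2*s^3 + s^2 - 6*s + 3)
Step 4: apply the feedback formula to ((H2+H3)*H4), (H5*H6) -> (-4*s^5 - 16*s^4 - 17*s^3 + 25*s^2 + 45*s - 33)/(4*s^5 + 6*s^4 - 6*s^3 + 24*s^2 + 50*s + 2)
Step 5: reduce the parallel group H1, [((H2+H3)*H4)/(1+((H2+H3)*H4)*(H5*H6))] -> (-4*s^6 - 8*s^5 - 15*s^4 - 10*s^3 + 142*s^2 + 162*s - 27)/(4*s^6 + 10*s^5 + 18*s^3 + 74*s^2 + 52*s + 2)
The result of step 5 is T(s) in lowest terms. Its denominator has leading coefficient 4; dividing the denominator through by 4 makes it monic.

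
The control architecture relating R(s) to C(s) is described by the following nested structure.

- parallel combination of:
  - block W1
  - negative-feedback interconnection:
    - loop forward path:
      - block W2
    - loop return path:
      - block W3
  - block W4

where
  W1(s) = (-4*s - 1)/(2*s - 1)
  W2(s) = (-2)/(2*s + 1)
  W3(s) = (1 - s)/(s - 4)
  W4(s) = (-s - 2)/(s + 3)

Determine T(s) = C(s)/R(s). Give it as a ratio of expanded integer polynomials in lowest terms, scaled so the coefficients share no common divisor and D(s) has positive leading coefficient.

Step 1 - close the feedback loop around W2, W3 gives (8 - 2*s)/(2*s^2 - 5*s - 6)
Step 2 - combine W1, [W2/(1+W2*W3)], W4 in parallel, giving the overall T(s)

Hence the answer: (-12*s^4 - 6*s^3 + 120*s^2 + 147*s - 18)/(4*s^4 - 43*s^2 - 15*s + 18)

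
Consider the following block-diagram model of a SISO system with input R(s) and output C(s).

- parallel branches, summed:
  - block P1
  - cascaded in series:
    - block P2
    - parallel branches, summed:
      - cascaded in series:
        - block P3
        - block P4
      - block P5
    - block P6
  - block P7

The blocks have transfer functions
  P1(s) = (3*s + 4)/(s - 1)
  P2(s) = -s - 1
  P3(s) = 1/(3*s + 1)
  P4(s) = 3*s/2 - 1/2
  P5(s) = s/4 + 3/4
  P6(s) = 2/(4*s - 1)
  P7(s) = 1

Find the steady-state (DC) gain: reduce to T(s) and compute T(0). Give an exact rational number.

The answer is -5/2.

Reasoning:
Step 1. cascade P3, P4 = (3*s - 1)/(6*s + 2)
Step 2. parallel reduction of (P3*P4), P5 = (3*s^2 + 16*s + 1)/(12*s + 4)
Step 3. reduce the series chain P2, ((P3*P4)+P5), P6 = (-3*s^3 - 19*s^2 - 17*s - 1)/(24*s^2 + 2*s - 2)
Step 4. reduce the parallel group P1, (P2*((P3*P4)+P5)*P6), P7 = (-3*s^4 + 80*s^3 + 82*s^2 + 14*s - 5)/(24*s^3 - 22*s^2 - 4*s + 2)
DC gain: substitute s = 0 into T(s) from step 4: T(0) = -5/2.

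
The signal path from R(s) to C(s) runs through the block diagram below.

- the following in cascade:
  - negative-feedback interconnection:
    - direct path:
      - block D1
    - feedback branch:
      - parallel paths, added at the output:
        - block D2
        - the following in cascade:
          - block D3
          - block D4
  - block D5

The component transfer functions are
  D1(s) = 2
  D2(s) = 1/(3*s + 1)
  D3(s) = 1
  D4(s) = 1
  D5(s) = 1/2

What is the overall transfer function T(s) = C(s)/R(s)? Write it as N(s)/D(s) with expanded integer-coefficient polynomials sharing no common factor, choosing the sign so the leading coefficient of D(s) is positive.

(1) cascade D3, D4 = 1
(2) combine D2, (D3*D4) in parallel = (3*s + 2)/(3*s + 1)
(3) collapse the loop (D1 forward, (D2+(D3*D4)) return) = (6*s + 2)/(9*s + 5)
(4) multiply [D1/(1+D1*(D2+(D3*D4)))], D5 (series); the result is T(s) itself (integer coefficients, no common factor, positive leading denominator coefficient)

Answer: (3*s + 1)/(9*s + 5)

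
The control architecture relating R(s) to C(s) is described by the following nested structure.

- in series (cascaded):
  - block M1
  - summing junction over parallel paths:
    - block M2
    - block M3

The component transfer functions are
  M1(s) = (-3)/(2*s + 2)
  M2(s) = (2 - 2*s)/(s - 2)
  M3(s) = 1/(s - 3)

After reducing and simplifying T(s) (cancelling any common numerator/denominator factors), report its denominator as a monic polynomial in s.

Answer: s^3 - 4*s^2 + s + 6

Working:
1. sum the parallel branches M2, M3: (-2*s^2 + 9*s - 8)/(s^2 - 5*s + 6)
2. reduce the series chain M1, (M2+M3): (6*s^2 - 27*s + 24)/(2*s^3 - 8*s^2 + 2*s + 12)
The result of step 2 is T(s) in lowest terms. Its denominator has leading coefficient 2; dividing the denominator through by 2 makes it monic.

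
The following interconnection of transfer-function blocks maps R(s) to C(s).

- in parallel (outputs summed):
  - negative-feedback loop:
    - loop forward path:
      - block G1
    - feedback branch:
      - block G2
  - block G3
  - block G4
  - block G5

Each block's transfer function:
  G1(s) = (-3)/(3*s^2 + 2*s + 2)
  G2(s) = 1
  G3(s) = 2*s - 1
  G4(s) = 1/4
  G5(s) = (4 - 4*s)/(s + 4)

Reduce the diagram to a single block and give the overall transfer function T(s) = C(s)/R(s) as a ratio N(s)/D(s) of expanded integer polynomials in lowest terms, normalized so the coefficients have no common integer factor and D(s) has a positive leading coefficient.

[1] apply the feedback formula to G1, G2; result (-3)/(3*s^2 + 2*s - 1)
[2] combine [G1/(1+G1*G2)], G3, G4, G5 in parallel: this yields T(s), and no further normalization is needed

Therefore the answer is (24*s^4 + 55*s^3 + 30*s^2 - 17*s - 52)/(12*s^3 + 56*s^2 + 28*s - 16).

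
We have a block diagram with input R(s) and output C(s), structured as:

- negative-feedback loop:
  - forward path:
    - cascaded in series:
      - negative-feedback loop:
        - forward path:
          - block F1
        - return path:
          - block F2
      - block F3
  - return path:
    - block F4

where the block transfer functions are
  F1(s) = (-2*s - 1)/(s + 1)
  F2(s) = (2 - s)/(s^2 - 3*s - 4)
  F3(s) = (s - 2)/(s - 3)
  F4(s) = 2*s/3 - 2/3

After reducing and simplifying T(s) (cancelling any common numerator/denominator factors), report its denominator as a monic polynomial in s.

First reduce the diagram to T(s).

Step 1: feedback reduction of F1, F2 = (-2*s^3 + 5*s^2 + 11*s + 4)/(s^3 - 10*s - 6)
Step 2: series reduction of [F1/(1+F1*F2)], F3 = (-2*s^4 + 9*s^3 + s^2 - 18*s - 8)/(s^4 - 3*s^3 - 10*s^2 + 24*s + 18)
Step 3: feedback reduction of ([F1/(1+F1*F2)]*F3), F4 = (6*s^4 - 27*s^3 - 3*s^2 + 54*s + 24)/(4*s^5 - 25*s^4 + 25*s^3 + 68*s^2 - 92*s - 70)
No further cancellation is possible in the step-3 result, so that is T(s). Its denominator becomes monic after dividing by the leading coefficient 4.

Answer: s^5 - 25*s^4/4 + 25*s^3/4 + 17*s^2 - 23*s - 35/2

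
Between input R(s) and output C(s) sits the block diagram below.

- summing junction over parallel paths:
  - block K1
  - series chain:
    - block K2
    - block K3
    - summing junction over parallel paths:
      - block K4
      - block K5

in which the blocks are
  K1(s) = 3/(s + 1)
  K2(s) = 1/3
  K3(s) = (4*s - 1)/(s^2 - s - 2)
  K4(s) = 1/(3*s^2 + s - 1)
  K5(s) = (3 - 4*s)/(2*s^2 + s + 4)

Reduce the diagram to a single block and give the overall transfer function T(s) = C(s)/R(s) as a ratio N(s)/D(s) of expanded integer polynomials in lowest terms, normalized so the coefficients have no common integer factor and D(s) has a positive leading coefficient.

Step 1. reduce the parallel group K4, K5 gives (-12*s^3 + 7*s^2 + 8*s + 1)/(6*s^4 + 5*s^3 + 11*s^2 + 3*s - 4)
Step 2. series reduction of K2, K3, (K4+K5) gives (-48*s^4 + 40*s^3 + 25*s^2 - 4*s - 1)/(18*s^6 - 3*s^5 - 18*s^4 - 54*s^3 - 87*s^2 - 6*s + 24)
Step 3. add K1, (K2*K3*(K4+K5)) (parallel), which is the overall transfer function T(s) = C(s)/R(s) in lowest terms

Answer: (54*s^5 - 111*s^4 + 49*s^3 - 146*s^2 - 94*s + 71)/(18*s^6 - 3*s^5 - 18*s^4 - 54*s^3 - 87*s^2 - 6*s + 24)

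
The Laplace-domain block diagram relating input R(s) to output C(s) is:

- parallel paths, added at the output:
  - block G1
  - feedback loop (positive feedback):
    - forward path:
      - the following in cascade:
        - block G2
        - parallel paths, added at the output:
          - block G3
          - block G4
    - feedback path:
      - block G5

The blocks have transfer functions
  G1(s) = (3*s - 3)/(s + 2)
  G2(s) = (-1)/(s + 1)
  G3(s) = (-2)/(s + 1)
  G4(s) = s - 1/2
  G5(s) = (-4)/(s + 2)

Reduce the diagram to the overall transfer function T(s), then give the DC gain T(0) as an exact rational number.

First reduce the diagram to T(s).

1. reduce the parallel group G3, G4 = (2*s^2 + s - 5)/(2*s + 2)
2. multiply G2, (G3+G4) (series) = (-2*s^2 - s + 5)/(2*s^2 + 4*s + 2)
3. apply the feedback formula to (G2*(G3+G4)), G5 = (-2*s^3 - 5*s^2 + 3*s + 10)/(2*s^3 + 6*s + 24)
4. reduce the parallel group G1, [(G2*(G3+G4))/(1-(G2*(G3+G4))*G5)] = (4*s^4 - 15*s^3 + 11*s^2 + 70*s - 52)/(2*s^4 + 4*s^3 + 6*s^2 + 36*s + 48)
DC gain: substitute s = 0 into T(s) from step 4: T(0) = -52/48 = -13/12.

Answer: -13/12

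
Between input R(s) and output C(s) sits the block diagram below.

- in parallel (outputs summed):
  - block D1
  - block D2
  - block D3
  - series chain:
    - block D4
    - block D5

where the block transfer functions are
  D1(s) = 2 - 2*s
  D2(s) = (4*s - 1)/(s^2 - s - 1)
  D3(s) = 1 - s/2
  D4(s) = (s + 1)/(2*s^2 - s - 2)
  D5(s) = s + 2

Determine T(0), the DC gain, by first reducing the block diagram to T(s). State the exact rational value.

First reduce the diagram to T(s).

Step 1. series reduction of D4, D5 = (s^2 + 3*s + 2)/(2*s^2 - s - 2)
Step 2. combine D1, D2, D3, (D4*D5) in parallel = (-10*s^5 + 29*s^4 + 17*s^3 - 49*s^2 - 16*s + 12)/(4*s^4 - 6*s^3 - 6*s^2 + 6*s + 4)
The step-2 result is T(s). Setting s = 0: T(0) = 12/4 = 3.

Answer: 3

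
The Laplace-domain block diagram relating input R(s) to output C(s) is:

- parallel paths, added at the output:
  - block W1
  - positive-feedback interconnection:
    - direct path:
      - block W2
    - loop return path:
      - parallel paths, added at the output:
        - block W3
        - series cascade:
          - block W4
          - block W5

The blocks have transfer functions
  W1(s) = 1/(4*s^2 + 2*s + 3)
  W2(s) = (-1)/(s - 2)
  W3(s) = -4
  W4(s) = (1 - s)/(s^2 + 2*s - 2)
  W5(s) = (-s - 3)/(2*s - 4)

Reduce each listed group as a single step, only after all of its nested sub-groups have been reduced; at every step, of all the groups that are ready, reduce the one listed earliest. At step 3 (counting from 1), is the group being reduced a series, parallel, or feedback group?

Step 1: cascade W4, W5
Step 2: combine W3, (W4*W5) in parallel
Step 3: apply the feedback formula to W2, (W3+(W4*W5))
Step 4: combine W1, [W2/(1-W2*(W3+(W4*W5)))] in parallel
So the answer for step 3 is feedback.

Final answer: feedback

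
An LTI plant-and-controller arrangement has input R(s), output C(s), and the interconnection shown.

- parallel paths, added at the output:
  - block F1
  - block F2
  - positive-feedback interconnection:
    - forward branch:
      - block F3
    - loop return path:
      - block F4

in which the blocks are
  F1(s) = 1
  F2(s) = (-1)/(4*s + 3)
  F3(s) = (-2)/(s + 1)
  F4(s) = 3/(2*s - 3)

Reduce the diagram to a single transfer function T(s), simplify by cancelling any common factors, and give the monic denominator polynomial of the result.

1. apply the feedback formula to F3, F4 gives (6 - 4*s)/(2*s^2 - s + 3)
2. add F1, F2, [F3/(1-F3*F4)] (parallel) gives (8*s^3 - 16*s^2 + 22*s + 24)/(8*s^3 + 2*s^2 + 9*s + 9)
That last expression is T(s), already simplified. Scaling its denominator by 1/8 (the reciprocal of the leading coefficient) yields the monic denominator.

Hence the answer: s^3 + s^2/4 + 9*s/8 + 9/8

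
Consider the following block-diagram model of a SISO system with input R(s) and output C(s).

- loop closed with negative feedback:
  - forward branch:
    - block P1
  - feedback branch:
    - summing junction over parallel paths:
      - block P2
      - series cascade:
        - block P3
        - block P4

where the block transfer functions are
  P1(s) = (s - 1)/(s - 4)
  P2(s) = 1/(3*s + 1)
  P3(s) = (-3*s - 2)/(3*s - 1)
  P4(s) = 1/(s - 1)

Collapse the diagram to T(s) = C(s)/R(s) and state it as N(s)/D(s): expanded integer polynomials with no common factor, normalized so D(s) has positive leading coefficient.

Step 1: reduce the series chain P3, P4 -> (-3*s - 2)/(3*s^2 - 4*s + 1)
Step 2: add P2, (P3*P4) (parallel) -> (-6*s^2 - 13*s - 1)/(9*s^3 - 9*s^2 - s + 1)
Step 3: feedback reduction of P1, (P2+(P3*P4)); the result is T(s) itself (integer coefficients, no common factor, positive leading denominator coefficient)

Therefore the answer is (9*s^3 - 9*s^2 - s + 1)/(9*s^3 - 42*s^2 - 14*s + 3).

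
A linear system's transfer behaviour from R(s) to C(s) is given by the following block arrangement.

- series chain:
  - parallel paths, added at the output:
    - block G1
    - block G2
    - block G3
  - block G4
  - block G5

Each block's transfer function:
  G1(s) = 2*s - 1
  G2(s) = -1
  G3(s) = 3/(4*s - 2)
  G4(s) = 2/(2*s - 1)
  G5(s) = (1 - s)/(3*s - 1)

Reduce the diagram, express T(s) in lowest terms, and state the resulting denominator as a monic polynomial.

Step 1: reduce the parallel group G1, G2, G3 -> (8*s^2 - 12*s + 7)/(4*s - 2)
Step 2: cascade (G1+G2+G3), G4, G5 -> (-8*s^3 + 20*s^2 - 19*s + 7)/(12*s^3 - 16*s^2 + 7*s - 1)
No further cancellation is possible in the step-2 result, so that is T(s). Its denominator becomes monic after dividing by the leading coefficient 12.

Answer: s^3 - 4*s^2/3 + 7*s/12 - 1/12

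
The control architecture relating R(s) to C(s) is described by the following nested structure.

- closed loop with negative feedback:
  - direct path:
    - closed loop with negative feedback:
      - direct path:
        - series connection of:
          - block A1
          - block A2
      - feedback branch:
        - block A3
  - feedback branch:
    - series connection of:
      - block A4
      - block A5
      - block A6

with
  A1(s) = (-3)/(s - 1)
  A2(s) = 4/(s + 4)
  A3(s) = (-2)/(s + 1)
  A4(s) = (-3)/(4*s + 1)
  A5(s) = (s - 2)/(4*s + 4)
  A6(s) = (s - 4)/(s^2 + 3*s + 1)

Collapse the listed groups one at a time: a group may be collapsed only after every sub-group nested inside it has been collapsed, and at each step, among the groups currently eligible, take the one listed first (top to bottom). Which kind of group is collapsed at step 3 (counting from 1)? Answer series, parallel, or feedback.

Step 1. series reduction of A1, A2
Step 2. apply the feedback formula to (A1*A2), A3
Step 3. reduce the series chain A4, A5, A6
Step 4. feedback reduction of [(A1*A2)/(1+(A1*A2)*A3)], (A4*A5*A6)
Step 3 collapses a series group.

Answer: series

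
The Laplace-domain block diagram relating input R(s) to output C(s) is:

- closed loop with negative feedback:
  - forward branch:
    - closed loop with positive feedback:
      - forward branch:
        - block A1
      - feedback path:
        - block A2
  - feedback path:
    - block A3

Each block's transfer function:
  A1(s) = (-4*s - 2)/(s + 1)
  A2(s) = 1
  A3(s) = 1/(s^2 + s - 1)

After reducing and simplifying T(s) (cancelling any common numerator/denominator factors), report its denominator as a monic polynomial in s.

1. close the feedback loop around A1, A2 gives (-4*s - 2)/(5*s + 3)
2. collapse the loop ([A1/(1-A1*A2)] forward, A3 return) gives (-4*s^3 - 6*s^2 + 2*s + 2)/(5*s^3 + 8*s^2 - 6*s - 5)
T(s) is the step-2 result (common factors already cancelled). Leading coefficient of the denominator: 5. Divide through by 5 for the monic polynomial.

Hence the answer: s^3 + 8*s^2/5 - 6*s/5 - 1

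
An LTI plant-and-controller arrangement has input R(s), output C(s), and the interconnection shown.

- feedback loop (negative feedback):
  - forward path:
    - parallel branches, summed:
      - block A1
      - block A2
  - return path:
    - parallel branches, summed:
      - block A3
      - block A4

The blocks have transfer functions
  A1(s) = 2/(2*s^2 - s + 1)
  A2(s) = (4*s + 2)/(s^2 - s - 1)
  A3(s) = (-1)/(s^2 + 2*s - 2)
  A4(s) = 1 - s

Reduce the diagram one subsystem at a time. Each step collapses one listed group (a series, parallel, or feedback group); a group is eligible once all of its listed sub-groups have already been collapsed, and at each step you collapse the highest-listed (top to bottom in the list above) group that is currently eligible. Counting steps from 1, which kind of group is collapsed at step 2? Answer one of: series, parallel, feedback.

The answer is parallel.

Reasoning:
1. parallel reduction of A1, A2
2. combine A3, A4 in parallel
3. collapse the loop ((A1+A2) forward, (A3+A4) return)
So the answer for step 2 is parallel.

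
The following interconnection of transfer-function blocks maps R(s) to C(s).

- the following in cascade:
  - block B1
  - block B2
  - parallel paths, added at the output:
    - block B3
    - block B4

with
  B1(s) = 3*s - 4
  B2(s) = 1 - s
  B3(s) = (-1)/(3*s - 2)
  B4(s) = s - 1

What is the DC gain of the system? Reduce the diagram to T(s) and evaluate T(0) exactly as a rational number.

1. add B3, B4 (parallel) gives (3*s^2 - 5*s + 1)/(3*s - 2)
2. multiply B1, B2, (B3+B4) (series) gives (-9*s^4 + 36*s^3 - 50*s^2 + 27*s - 4)/(3*s - 2)
The step-2 result is T(s). Setting s = 0: T(0) = -4/(-2) = 2.

Therefore the answer is 2.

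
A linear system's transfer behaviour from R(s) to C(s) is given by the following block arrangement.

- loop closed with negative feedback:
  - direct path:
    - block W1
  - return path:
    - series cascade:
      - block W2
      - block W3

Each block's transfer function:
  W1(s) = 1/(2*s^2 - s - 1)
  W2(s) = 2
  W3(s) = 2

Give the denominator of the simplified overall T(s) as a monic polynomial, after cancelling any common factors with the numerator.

The answer is s^2 - s/2 + 3/2.

Reasoning:
Step 1. reduce the series chain W2, W3 -> 4
Step 2. collapse the loop (W1 forward, (W2*W3) return) -> 1/(2*s^2 - s + 3)
Step 2 gives the fully reduced T(s), with no common factor left to cancel. The denominator's leading coefficient is 2, so divide each of its coefficients by 2 to get the monic form.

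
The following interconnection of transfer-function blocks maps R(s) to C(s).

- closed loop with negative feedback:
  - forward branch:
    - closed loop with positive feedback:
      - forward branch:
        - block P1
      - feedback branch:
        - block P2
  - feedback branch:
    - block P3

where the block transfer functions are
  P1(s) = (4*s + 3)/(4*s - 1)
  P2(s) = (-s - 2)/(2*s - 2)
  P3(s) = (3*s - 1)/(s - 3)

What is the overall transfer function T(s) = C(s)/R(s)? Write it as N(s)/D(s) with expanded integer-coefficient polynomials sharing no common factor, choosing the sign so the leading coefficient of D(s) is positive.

The answer is (8*s^3 - 26*s^2 + 18)/(36*s^3 - 49*s^2 - 11*s - 18).

Reasoning:
1. collapse the loop (P1 forward, P2 return) -> (8*s^2 - 2*s - 6)/(12*s^2 + s + 8)
2. reduce the feedback loop with forward [P1/(1-P1*P2)] and return P3, giving the overall T(s)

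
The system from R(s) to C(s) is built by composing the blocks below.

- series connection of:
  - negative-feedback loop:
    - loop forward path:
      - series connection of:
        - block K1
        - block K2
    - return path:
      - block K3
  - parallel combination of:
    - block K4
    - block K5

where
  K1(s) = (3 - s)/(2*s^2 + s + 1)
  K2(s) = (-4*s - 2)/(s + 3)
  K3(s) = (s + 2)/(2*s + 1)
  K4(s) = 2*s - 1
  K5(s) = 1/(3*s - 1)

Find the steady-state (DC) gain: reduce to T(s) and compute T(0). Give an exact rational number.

Step 1: reduce the series chain K1, K2 -> (4*s^2 - 10*s - 6)/(2*s^3 + 7*s^2 + 4*s + 3)
Step 2: collapse the loop ((K1*K2) forward, K3 return) -> (4*s^2 - 10*s - 6)/(2*s^3 + 9*s^2 + 2*s - 9)
Step 3: parallel reduction of K4, K5 -> (6*s^2 - 5*s + 2)/(3*s - 1)
Step 4: cascade [(K1*K2)/(1+(K1*K2)*K3)], (K4+K5) -> (24*s^4 - 80*s^3 + 22*s^2 + 10*s - 12)/(6*s^4 + 25*s^3 - 3*s^2 - 29*s + 9)
The step-4 result is T(s). Setting s = 0: T(0) = -12/9 = -4/3.

Therefore the answer is -4/3.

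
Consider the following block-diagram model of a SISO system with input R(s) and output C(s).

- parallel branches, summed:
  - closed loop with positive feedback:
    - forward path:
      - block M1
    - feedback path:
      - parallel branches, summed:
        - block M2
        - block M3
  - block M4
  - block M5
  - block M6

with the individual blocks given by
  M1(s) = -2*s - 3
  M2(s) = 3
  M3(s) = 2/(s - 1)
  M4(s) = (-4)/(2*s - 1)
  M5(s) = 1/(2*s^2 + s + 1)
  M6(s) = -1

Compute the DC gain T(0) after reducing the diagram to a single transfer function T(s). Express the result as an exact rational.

The answer is 13/4.

Reasoning:
Step 1: reduce the parallel group M2, M3 = (3*s - 1)/(s - 1)
Step 2: apply the feedback formula to M1, (M2+M3) = (-2*s^2 - s + 3)/(6*s^2 + 8*s - 4)
Step 3: combine [M1/(1-M1*(M2+M3))], M4, M5, M6 in parallel = (-32*s^5 - 84*s^4 - 56*s^3 - 15*s^2 - 16*s + 13)/(24*s^5 + 32*s^4 - 10*s^3 + 2*s^2 - 12*s + 4)
Step 3 gives the overall T(s). Then T(0) = 13/4.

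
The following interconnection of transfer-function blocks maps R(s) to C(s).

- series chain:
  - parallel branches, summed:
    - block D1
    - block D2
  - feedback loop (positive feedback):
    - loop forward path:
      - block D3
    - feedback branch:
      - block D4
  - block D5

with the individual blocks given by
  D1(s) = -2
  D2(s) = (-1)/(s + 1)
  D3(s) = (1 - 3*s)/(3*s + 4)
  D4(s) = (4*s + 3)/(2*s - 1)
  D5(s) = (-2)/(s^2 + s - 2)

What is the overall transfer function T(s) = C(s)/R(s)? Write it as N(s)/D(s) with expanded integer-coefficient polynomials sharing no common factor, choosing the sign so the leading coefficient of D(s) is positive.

1. add D1, D2 (parallel), giving (-2*s - 3)/(s + 1)
2. reduce the feedback loop with forward D3 and return D4, giving (-6*s^2 + 5*s - 1)/(18*s^2 + 10*s - 7)
3. cascade (D1+D2), [D3/(1-D3*D4)], D5; the result is T(s) itself (integer coefficients, no common factor, positive leading denominator coefficient)

Hence the answer: (-24*s^3 - 16*s^2 + 26*s - 6)/(18*s^5 + 46*s^4 - 5*s^3 - 60*s^2 - 13*s + 14)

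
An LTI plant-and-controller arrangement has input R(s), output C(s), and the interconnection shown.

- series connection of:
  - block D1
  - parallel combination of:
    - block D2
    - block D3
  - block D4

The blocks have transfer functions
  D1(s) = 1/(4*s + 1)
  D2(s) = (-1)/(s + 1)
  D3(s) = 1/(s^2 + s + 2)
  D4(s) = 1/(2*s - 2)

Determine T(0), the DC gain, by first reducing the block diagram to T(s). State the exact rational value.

Step 1. add D2, D3 (parallel) gives (-s^2 - 1)/(s^3 + 2*s^2 + 3*s + 2)
Step 2. multiply D1, (D2+D3), D4 (series) gives (-s^2 - 1)/(8*s^5 + 10*s^4 + 10*s^3 - 6*s^2 - 18*s - 4)
That last expression is T(s); at s = 0 only the constant terms survive, so T(0) = -1/(-4) = 1/4.

Final answer: 1/4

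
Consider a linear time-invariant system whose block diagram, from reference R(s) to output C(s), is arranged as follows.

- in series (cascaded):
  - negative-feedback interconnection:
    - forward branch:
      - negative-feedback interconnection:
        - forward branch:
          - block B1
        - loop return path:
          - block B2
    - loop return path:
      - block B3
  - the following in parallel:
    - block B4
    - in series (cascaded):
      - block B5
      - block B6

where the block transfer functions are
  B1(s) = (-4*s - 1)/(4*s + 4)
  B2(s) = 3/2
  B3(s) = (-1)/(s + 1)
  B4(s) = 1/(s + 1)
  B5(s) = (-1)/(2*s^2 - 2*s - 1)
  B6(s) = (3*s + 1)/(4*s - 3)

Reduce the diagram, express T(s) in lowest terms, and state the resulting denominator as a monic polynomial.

First reduce the diagram to T(s).

Step 1 - feedback reduction of B1, B2 gives (8*s + 2)/(4*s - 5)
Step 2 - collapse the loop ([B1/(1+B1*B2)] forward, B3 return) gives (8*s^2 + 10*s + 2)/(4*s^2 - 9*s - 7)
Step 3 - cascade B5, B6 gives (-3*s - 1)/(8*s^3 - 14*s^2 + 2*s + 3)
Step 4 - reduce the parallel group B4, (B5*B6) gives (8*s^3 - 17*s^2 - 2*s + 2)/(8*s^4 - 6*s^3 - 12*s^2 + 5*s + 3)
Step 5 - series reduction of [[B1/(1+B1*B2)]/(1+[B1/(1+B1*B2)]*B3)], (B4+(B5*B6)) gives (64*s^4 - 120*s^3 - 50*s^2 + 12*s + 4)/(32*s^5 - 128*s^4 + 78*s^3 + 92*s^2 - 41*s - 21)
The result of step 5 is T(s) in lowest terms. Its denominator has leading coefficient 32; dividing the denominator through by 32 makes it monic.

Answer: s^5 - 4*s^4 + 39*s^3/16 + 23*s^2/8 - 41*s/32 - 21/32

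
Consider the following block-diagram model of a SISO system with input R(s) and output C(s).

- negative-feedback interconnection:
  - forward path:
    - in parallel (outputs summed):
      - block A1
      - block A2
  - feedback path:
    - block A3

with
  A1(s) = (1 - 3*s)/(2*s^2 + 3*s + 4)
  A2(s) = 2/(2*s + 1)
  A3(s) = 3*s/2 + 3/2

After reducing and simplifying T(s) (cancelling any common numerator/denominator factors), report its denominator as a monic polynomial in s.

Step 1: add A1, A2 (parallel), giving (-2*s^2 + 5*s + 9)/(4*s^3 + 8*s^2 + 11*s + 4)
Step 2: feedback reduction of (A1+A2), A3, giving (-4*s^2 + 10*s + 18)/(2*s^3 + 25*s^2 + 64*s + 35)
The result of step 2 is T(s) in lowest terms. Its denominator has leading coefficient 2; dividing the denominator through by 2 makes it monic.

Answer: s^3 + 25*s^2/2 + 32*s + 35/2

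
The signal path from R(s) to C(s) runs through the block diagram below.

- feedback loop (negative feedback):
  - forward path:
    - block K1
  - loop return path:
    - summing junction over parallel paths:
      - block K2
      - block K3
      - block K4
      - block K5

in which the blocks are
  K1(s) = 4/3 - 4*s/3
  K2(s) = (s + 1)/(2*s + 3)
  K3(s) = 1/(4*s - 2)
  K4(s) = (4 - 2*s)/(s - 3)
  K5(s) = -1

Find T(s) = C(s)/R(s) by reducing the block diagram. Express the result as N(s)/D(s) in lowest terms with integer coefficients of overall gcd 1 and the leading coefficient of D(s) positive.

Answer: (-16*s^4 + 48*s^3 + 28*s^2 - 96*s + 36)/(40*s^4 - 76*s^3 - 102*s^2 + 171*s - 63)

Working:
Step 1: reduce the parallel group K2, K3, K4, K5 gives (-20*s^3 + 24*s^2 + 63*s - 45)/(8*s^3 - 16*s^2 - 30*s + 18)
Step 2: collapse the loop (K1 forward, (K2+K3+K4+K5) return) - this is the overall T(s), already in the required normalized form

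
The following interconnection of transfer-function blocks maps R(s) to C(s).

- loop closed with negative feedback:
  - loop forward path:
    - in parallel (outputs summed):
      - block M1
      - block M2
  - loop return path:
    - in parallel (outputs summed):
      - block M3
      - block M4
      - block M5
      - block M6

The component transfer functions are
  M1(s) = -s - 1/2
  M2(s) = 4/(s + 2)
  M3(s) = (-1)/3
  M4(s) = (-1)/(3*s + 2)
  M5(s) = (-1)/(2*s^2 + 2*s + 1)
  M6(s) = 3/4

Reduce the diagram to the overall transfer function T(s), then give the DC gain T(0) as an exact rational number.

Reducing step by step:

1. add M1, M2 (parallel): (-2*s^2 - 5*s + 6)/(2*s + 4)
2. sum the parallel branches M3, M4, M5, M6: (30*s^3 + 26*s^2 - 25*s - 26)/(72*s^3 + 120*s^2 + 84*s + 24)
3. apply the feedback formula to (M1+M2), (M3+M4+M5+M6): (144*s^5 + 600*s^4 + 336*s^3 - 252*s^2 - 384*s - 144)/(60*s^5 + 58*s^4 - 628*s^3 - 981*s^2 - 364*s + 60)
Step 3 gives the overall T(s). Then T(0) = -144/60 = -12/5.

Answer: -12/5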